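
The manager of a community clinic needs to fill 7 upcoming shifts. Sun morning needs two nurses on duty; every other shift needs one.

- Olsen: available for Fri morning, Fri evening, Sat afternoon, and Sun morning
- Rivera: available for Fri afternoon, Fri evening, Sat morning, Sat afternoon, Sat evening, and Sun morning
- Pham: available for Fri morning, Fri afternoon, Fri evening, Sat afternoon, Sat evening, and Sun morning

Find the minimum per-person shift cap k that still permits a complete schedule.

3

With 3 nurses and 8 worker-slots to fill, someone must work at least ⌈8/3⌉ = 3 shifts, so k ≥ 3.
k = 3 works: Fri morning→Olsen, Fri afternoon→Rivera, Fri evening→Olsen, Sat morning→Rivera, Sat afternoon→Pham, Sat evening→Rivera, Sun morning→Olsen+Pham.
Loads: Olsen 3, Rivera 3, Pham 2 — all ≤ 3.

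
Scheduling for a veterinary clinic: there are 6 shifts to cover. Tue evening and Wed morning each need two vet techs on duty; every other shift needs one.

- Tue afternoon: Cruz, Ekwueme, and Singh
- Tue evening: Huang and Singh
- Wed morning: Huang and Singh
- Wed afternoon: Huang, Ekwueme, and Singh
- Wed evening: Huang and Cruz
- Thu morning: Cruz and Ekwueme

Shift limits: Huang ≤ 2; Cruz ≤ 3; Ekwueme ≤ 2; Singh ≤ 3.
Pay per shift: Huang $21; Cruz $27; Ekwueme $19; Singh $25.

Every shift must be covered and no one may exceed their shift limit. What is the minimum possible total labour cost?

$182

Tue evening can only be covered by Huang and Singh, so that assignment is forced.
Wed morning can only be covered by Huang and Singh, so that assignment is forced.
Picking the cheapest available vet tech for each shift independently would cost $170, but that ignores the shift limits.
An optimal schedule: Tue afternoon→Ekwueme, Tue evening→Huang+Singh, Wed morning→Huang+Singh, Wed afternoon→Singh, Wed evening→Cruz, Thu morning→Ekwueme.
Total: 19 + 21 + 25 + 21 + 25 + 25 + 27 + 19 = $182.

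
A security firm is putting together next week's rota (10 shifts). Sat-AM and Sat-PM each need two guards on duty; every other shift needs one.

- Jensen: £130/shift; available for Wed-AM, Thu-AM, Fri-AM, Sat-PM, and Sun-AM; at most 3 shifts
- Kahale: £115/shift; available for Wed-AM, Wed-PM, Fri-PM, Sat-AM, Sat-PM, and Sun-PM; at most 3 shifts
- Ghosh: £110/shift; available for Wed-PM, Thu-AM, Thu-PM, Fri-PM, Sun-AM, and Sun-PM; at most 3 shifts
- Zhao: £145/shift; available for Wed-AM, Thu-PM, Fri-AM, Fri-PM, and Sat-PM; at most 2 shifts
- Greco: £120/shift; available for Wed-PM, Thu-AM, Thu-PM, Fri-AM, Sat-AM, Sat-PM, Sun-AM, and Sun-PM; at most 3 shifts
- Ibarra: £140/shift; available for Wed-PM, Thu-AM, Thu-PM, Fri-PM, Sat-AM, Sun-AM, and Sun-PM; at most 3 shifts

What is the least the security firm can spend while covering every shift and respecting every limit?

£1425

Picking the cheapest available guard for each shift independently would cost £1365, but that ignores the shift limits.
An optimal schedule: Wed-AM→Kahale, Wed-PM→Ghosh, Thu-AM→Jensen, Thu-PM→Ghosh, Fri-AM→Greco, Fri-PM→Ghosh, Sat-AM→Kahale+Greco, Sat-PM→Greco+Jensen, Sun-AM→Jensen, Sun-PM→Kahale.
Total: 115 + 110 + 130 + 110 + 120 + 110 + 115 + 120 + 120 + 130 + 130 + 115 = £1425.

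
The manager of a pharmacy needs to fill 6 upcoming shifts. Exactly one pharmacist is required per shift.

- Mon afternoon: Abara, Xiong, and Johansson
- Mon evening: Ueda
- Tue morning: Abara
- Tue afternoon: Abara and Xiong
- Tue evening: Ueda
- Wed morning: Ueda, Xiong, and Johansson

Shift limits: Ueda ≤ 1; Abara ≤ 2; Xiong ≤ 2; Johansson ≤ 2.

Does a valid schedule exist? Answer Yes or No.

Total capacity is 7 and 6 slots are needed, so capacity alone doesn't rule it out.
Shifts {Mon evening, Tue evening} need 2 worker-slots in total, but the pharmacists available for any of those shifts (Ueda) can supply at most 1 among them. So no valid schedule exists.

No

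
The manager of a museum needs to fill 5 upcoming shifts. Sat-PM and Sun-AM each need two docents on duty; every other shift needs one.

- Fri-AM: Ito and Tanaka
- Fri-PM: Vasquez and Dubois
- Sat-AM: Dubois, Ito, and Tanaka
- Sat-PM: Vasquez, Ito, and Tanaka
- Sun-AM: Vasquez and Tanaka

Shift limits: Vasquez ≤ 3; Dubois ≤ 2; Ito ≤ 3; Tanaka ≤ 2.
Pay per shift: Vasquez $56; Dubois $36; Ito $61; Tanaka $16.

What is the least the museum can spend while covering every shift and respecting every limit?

Sun-AM can only be covered by Vasquez and Tanaka, so that assignment is forced.
Picking the cheapest available docent for each shift independently would cost $212, but that ignores the shift limits.
An optimal schedule: Fri-AM→Tanaka, Fri-PM→Dubois, Sat-AM→Dubois, Sat-PM→Vasquez+Ito, Sun-AM→Tanaka+Vasquez.
Total: 16 + 36 + 36 + 56 + 61 + 16 + 56 = $277.

$277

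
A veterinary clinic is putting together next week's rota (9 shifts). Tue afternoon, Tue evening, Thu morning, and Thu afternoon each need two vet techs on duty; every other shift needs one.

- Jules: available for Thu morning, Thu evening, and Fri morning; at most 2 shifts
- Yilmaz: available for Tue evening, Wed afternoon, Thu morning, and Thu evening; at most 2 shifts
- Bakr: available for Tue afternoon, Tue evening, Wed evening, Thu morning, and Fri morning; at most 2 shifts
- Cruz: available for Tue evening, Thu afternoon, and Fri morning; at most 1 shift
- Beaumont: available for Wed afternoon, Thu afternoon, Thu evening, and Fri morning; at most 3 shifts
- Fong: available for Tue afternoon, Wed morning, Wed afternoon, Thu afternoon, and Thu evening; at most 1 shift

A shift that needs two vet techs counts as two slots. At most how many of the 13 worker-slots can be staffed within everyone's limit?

11

Total capacity across all vet techs is 2+2+2+1+3+1 = 11, and 13 slots are needed, so at most 11 can be filled.
An assignment achieving 11: Tue afternoon→Bakr, Tue evening→Yilmaz+Cruz, Wed morning→Fong, Wed afternoon→Beaumont, Wed evening→Bakr, Thu morning→Jules+Yilmaz, Thu afternoon→Beaumont, Thu evening→Jules, Fri morning→Beaumont.
Loads: Jules 2/2, Yilmaz 2/2, Bakr 2/2, Cruz 1/1, Beaumont 3/3, Fong 1/1.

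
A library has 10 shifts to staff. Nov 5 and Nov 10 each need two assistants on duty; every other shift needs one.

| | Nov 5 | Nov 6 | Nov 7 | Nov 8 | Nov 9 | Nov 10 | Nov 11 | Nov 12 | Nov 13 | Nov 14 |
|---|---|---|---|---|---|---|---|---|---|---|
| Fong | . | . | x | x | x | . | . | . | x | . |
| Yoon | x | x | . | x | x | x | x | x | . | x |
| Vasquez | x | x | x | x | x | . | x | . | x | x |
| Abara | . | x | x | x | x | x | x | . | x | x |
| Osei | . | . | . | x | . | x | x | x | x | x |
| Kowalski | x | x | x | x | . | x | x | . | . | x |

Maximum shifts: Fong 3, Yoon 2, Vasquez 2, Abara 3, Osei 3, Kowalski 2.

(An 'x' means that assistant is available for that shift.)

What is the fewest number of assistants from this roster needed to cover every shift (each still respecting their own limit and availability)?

5

12 slots to fill and no one can take more than 3, so at least ⌈12/3⌉ = 4 assistants are needed.
Any 4 assistants together have capacity at most 3+3+3+2 = 11 < 12 slots, so 4 can never suffice.
Fong, Yoon, Vasquez, Abara, and Osei alone can cover everything: Nov 5→Yoon+Vasquez, Nov 6→Vasquez, Nov 7→Fong, Nov 8→Osei, Nov 9→Fong, Nov 10→Abara+Osei, Nov 11→Abara, Nov 12→Yoon, Nov 13→Fong, Nov 14→Abara.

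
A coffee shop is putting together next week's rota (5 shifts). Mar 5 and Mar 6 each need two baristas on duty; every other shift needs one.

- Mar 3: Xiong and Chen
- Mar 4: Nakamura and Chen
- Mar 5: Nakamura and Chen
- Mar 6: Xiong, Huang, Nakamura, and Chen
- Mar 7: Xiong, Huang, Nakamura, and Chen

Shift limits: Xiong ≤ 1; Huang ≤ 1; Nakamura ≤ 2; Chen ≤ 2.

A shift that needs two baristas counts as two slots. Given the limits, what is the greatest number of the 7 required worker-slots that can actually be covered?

Total capacity across all baristas is 1+1+2+2 = 6, and 7 slots are needed, so at most 6 can be filled.
An assignment achieving 6: Mar 3→Xiong, Mar 4→Nakamura, Mar 5→Nakamura+Chen, Mar 6→Huang+Chen.
Loads: Xiong 1/1, Huang 1/1, Nakamura 2/2, Chen 2/2.

6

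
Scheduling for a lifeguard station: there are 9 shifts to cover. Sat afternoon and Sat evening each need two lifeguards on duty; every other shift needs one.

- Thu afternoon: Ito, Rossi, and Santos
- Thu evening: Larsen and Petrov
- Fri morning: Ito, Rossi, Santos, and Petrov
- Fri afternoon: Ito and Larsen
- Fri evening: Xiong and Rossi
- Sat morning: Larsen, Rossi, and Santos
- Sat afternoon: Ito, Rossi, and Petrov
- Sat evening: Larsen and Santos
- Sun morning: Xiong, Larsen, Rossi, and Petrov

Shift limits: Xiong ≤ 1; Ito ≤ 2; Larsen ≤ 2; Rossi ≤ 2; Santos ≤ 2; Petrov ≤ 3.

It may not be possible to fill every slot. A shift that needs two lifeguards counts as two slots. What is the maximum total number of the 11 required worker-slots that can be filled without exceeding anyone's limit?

11

Total capacity across all lifeguards is 1+2+2+2+2+3 = 12, and 11 slots are needed, so at most 11 can be filled.
An assignment achieving 11: Thu afternoon→Ito, Thu evening→Larsen, Fri morning→Santos, Fri afternoon→Ito, Fri evening→Xiong, Sat morning→Rossi, Sat afternoon→Rossi+Petrov, Sat evening→Larsen+Santos, Sun morning→Petrov.
Loads: Xiong 1/1, Ito 2/2, Larsen 2/2, Rossi 2/2, Santos 2/2, Petrov 2/3.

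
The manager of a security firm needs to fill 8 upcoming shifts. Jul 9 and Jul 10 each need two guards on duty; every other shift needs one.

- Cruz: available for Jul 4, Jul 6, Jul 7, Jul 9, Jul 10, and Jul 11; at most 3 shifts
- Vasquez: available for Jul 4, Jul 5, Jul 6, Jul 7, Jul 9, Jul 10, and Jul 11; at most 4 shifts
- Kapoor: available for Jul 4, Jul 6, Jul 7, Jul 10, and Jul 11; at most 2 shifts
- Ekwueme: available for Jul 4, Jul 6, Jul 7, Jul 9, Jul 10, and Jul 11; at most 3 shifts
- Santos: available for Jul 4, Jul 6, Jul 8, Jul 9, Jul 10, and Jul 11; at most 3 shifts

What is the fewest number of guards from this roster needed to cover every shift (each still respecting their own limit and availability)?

10 slots to fill and no one can take more than 4, so at least ⌈10/4⌉ = 3 guards are needed.
Cruz, Vasquez, and Santos alone can cover everything: Jul 4→Cruz, Jul 5→Vasquez, Jul 6→Cruz, Jul 7→Cruz, Jul 8→Santos, Jul 9→Vasquez+Santos, Jul 10→Vasquez+Santos, Jul 11→Vasquez.

3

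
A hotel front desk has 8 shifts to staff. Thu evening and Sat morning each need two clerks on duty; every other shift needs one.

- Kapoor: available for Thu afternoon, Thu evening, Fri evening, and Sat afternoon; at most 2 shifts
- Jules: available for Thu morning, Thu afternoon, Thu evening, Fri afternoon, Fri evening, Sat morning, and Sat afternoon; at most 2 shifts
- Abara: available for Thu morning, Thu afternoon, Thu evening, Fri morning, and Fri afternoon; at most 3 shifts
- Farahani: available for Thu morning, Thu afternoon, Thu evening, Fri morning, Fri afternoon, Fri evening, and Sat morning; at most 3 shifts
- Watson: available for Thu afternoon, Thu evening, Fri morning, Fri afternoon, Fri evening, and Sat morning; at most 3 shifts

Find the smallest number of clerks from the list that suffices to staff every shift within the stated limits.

10 slots to fill and no one can take more than 3, so at least ⌈10/3⌉ = 4 clerks are needed.
Kapoor, Jules, Abara, and Farahani alone can cover everything: Thu morning→Jules, Thu afternoon→Farahani, Thu evening→Abara+Farahani, Fri morning→Abara, Fri afternoon→Abara, Fri evening→Kapoor, Sat morning→Jules+Farahani, Sat afternoon→Kapoor.

4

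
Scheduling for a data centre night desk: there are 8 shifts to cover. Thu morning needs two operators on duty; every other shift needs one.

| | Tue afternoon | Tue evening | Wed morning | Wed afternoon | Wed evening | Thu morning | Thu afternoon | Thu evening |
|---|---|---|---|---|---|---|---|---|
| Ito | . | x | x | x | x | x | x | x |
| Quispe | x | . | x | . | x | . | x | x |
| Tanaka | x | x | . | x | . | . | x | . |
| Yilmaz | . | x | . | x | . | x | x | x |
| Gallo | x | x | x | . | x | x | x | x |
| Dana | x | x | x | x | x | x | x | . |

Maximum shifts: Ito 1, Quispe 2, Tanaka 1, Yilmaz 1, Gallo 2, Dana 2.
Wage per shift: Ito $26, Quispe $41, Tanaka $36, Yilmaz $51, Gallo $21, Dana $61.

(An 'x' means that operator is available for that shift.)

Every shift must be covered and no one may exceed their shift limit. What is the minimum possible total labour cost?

Picking the cheapest available operator for each shift independently would cost $199, but that ignores the shift limits.
An optimal schedule: Tue afternoon→Quispe, Tue evening→Gallo, Wed morning→Ito, Wed afternoon→Tanaka, Wed evening→Quispe, Thu morning→Gallo+Dana, Thu afternoon→Dana, Thu evening→Yilmaz.
Total: 41 + 21 + 26 + 36 + 41 + 21 + 61 + 61 + 51 = $359.

$359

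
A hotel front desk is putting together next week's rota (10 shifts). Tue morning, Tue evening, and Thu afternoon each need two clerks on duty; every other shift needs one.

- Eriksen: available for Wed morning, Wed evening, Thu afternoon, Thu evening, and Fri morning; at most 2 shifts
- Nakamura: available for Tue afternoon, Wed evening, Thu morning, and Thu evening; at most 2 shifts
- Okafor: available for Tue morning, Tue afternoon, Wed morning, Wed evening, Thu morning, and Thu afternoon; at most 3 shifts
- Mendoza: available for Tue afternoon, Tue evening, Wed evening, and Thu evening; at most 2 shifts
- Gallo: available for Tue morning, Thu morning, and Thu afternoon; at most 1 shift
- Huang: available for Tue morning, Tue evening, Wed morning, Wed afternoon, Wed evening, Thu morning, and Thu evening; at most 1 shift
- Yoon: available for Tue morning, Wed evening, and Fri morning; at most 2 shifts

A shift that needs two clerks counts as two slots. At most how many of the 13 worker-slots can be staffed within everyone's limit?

Total capacity across all clerks is 2+2+3+2+1+1+2 = 13, and 13 slots are needed, so at most 13 can be filled.
Shifts {Tue evening, Wed afternoon} need 3 slots but only Mendoza and Huang are available for them, supplying at most 2 — so at least 1 slot must go unfilled.
An assignment achieving 12: Tue morning→Okafor+Yoon, Tue afternoon→Nakamura, Tue evening→Mendoza, Wed morning→Eriksen, Wed afternoon→Huang, Wed evening→Okafor, Thu morning→Nakamura, Thu afternoon→Okafor+Gallo, Thu evening→Mendoza, Fri morning→Eriksen.
Loads: Eriksen 2/2, Nakamura 2/2, Okafor 3/3, Mendoza 2/2, Gallo 1/1, Huang 1/1, Yoon 1/2.

12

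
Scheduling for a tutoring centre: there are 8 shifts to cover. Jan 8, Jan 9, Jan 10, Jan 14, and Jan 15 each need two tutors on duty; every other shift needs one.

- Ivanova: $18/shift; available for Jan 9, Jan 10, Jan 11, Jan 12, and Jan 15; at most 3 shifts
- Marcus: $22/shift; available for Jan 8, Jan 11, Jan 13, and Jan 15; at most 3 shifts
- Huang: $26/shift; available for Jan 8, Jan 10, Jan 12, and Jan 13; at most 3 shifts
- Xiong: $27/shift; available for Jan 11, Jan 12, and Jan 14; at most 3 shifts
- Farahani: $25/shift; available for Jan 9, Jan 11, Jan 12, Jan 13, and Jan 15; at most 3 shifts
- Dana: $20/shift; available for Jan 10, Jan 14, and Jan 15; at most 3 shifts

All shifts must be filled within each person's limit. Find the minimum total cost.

Jan 8 can only be covered by Marcus and Huang, so that assignment is forced.
Jan 9 can only be covered by Ivanova and Farahani, so that assignment is forced.
Jan 14 can only be covered by Xiong and Dana, so that assignment is forced.
Picking the cheapest available tutor for each shift independently would cost $272, but that ignores the shift limits.
An optimal schedule: Jan 8→Marcus+Huang, Jan 9→Ivanova+Farahani, Jan 10→Ivanova+Dana, Jan 11→Ivanova, Jan 12→Farahani, Jan 13→Marcus, Jan 14→Dana+Xiong, Jan 15→Dana+Marcus.
Total: 22 + 26 + 18 + 25 + 18 + 20 + 18 + 25 + 22 + 20 + 27 + 20 + 22 = $283.

$283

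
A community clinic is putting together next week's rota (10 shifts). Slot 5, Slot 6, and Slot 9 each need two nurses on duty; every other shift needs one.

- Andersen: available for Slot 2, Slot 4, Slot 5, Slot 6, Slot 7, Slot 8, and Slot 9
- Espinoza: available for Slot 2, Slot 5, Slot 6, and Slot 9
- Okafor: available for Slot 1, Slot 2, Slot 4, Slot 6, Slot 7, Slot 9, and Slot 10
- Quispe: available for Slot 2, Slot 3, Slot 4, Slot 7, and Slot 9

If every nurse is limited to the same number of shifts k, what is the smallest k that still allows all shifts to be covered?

With 4 nurses and 13 worker-slots to fill, someone must work at least ⌈13/4⌉ = 4 shifts, so k ≥ 4.
k = 4 works: Slot 1→Okafor, Slot 2→Espinoza, Slot 3→Quispe, Slot 4→Andersen, Slot 5→Andersen+Espinoza, Slot 6→Andersen+Espinoza, Slot 7→Okafor, Slot 8→Andersen, Slot 9→Espinoza+Okafor, Slot 10→Okafor.
Loads: Andersen 4, Espinoza 4, Okafor 4, Quispe 1 — all ≤ 4.

4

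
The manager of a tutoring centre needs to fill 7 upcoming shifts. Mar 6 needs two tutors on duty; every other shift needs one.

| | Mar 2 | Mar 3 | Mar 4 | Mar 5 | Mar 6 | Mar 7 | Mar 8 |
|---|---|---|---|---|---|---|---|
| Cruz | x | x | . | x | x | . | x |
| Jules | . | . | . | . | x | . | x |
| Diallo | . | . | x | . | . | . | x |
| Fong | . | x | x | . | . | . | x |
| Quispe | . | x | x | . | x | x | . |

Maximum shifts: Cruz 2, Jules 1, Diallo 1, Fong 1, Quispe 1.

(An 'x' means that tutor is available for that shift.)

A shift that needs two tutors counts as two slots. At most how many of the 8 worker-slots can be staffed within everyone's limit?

Total capacity across all tutors is 2+1+1+1+1 = 6, and 8 slots are needed, so at most 6 can be filled.
An assignment achieving 6: Mar 2→Cruz, Mar 3→Fong, Mar 4→Diallo, Mar 5→Cruz, Mar 6→Jules, Mar 7→Quispe.
Loads: Cruz 2/2, Jules 1/1, Diallo 1/1, Fong 1/1, Quispe 1/1.

6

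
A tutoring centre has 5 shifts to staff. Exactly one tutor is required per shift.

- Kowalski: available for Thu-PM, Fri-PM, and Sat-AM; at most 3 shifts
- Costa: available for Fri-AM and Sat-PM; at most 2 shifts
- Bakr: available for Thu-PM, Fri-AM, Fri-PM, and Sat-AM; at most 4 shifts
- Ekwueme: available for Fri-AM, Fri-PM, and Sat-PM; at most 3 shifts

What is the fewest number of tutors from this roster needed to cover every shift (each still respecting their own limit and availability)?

5 slots to fill and no one can take more than 4, so at least ⌈5/4⌉ = 2 tutors are needed.
Kowalski and Costa alone can cover everything: Thu-PM→Kowalski, Fri-AM→Costa, Fri-PM→Kowalski, Sat-AM→Kowalski, Sat-PM→Costa.

2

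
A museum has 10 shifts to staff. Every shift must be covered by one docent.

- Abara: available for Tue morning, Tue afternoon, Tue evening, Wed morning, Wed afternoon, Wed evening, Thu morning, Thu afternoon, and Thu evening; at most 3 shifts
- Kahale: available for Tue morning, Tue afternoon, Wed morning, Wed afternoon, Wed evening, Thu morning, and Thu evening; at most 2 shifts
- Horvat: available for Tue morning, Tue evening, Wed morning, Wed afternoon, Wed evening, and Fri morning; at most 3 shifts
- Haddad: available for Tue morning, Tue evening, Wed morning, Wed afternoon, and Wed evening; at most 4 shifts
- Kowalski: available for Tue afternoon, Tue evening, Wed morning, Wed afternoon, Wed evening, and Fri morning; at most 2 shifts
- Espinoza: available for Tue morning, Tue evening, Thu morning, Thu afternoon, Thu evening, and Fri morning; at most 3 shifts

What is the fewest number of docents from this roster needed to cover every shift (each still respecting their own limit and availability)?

10 slots to fill and no one can take more than 4, so at least ⌈10/4⌉ = 3 docents are needed.
Abara, Haddad, and Espinoza alone can cover everything: Tue morning→Haddad, Tue afternoon→Abara, Tue evening→Haddad, Wed morning→Abara, Wed afternoon→Haddad, Wed evening→Haddad, Thu morning→Abara, Thu afternoon→Espinoza, Thu evening→Espinoza, Fri morning→Espinoza.

3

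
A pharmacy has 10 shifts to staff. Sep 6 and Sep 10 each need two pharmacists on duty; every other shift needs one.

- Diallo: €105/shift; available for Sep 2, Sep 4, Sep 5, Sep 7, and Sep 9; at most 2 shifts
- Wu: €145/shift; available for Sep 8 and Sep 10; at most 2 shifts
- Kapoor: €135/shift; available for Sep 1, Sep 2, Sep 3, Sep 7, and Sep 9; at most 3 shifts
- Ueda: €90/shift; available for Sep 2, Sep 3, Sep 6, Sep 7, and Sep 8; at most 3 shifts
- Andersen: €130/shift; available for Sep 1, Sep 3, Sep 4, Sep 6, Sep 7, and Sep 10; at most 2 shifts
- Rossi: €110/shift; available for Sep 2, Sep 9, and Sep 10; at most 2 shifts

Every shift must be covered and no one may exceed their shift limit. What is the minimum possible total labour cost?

€1365

Sep 5 can only be covered by Diallo, so that assignment is forced.
Sep 6 can only be covered by Ueda and Andersen, so that assignment is forced.
Picking the cheapest available pharmacist for each shift independently would cost €1265, but that ignores the shift limits.
An optimal schedule: Sep 1→Kapoor, Sep 2→Kapoor, Sep 3→Ueda, Sep 4→Diallo, Sep 5→Diallo, Sep 6→Ueda+Andersen, Sep 7→Kapoor, Sep 8→Ueda, Sep 9→Rossi, Sep 10→Rossi+Andersen.
Total: 135 + 135 + 90 + 105 + 105 + 90 + 130 + 135 + 90 + 110 + 110 + 130 = €1365.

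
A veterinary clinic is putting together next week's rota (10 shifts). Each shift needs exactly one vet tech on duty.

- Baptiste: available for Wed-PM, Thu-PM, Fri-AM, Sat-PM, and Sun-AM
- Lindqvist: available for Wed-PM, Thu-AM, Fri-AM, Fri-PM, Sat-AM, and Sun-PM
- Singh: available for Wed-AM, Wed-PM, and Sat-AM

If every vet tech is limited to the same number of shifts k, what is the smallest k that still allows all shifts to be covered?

4

With 3 vet techs and 10 worker-slots to fill, someone must work at least ⌈10/3⌉ = 4 shifts, so k ≥ 4.
k = 4 works: Wed-AM→Singh, Wed-PM→Singh, Thu-AM→Lindqvist, Thu-PM→Baptiste, Fri-AM→Baptiste, Fri-PM→Lindqvist, Sat-AM→Lindqvist, Sat-PM→Baptiste, Sun-AM→Baptiste, Sun-PM→Lindqvist.
Loads: Baptiste 4, Lindqvist 4, Singh 2 — all ≤ 4.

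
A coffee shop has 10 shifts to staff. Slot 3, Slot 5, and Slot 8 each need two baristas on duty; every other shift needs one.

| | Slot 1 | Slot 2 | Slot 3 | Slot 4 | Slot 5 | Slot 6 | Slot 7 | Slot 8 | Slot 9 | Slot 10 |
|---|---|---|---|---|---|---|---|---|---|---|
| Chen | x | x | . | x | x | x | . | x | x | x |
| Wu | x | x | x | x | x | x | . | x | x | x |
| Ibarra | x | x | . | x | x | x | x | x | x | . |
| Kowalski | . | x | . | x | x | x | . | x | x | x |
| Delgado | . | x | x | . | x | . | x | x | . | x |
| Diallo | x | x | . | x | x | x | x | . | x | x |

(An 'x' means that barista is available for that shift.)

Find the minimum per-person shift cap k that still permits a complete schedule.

3

With 6 baristas and 13 worker-slots to fill, someone must work at least ⌈13/6⌉ = 3 shifts, so k ≥ 3.
k = 3 works: Slot 1→Chen, Slot 2→Ibarra, Slot 3→Wu+Delgado, Slot 4→Chen, Slot 5→Kowalski+Delgado, Slot 6→Chen, Slot 7→Ibarra, Slot 8→Ibarra+Kowalski, Slot 9→Wu, Slot 10→Wu.
Loads: Chen 3, Wu 3, Ibarra 3, Kowalski 2, Delgado 2, Diallo 0 — all ≤ 3.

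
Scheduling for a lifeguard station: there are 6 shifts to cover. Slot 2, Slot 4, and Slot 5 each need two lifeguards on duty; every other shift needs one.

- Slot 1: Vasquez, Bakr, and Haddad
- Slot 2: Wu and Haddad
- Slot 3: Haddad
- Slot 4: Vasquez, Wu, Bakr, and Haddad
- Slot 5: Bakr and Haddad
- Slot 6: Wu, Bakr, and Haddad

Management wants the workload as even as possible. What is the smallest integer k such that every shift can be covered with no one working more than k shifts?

With 4 lifeguards and 9 worker-slots to fill, someone must work at least ⌈9/4⌉ = 3 shifts, so k ≥ 3.
k = 3 works: Slot 1→Vasquez, Slot 2→Wu+Haddad, Slot 3→Haddad, Slot 4→Vasquez+Wu, Slot 5→Bakr+Haddad, Slot 6→Wu.
Loads: Vasquez 2, Wu 3, Bakr 1, Haddad 3 — all ≤ 3.

3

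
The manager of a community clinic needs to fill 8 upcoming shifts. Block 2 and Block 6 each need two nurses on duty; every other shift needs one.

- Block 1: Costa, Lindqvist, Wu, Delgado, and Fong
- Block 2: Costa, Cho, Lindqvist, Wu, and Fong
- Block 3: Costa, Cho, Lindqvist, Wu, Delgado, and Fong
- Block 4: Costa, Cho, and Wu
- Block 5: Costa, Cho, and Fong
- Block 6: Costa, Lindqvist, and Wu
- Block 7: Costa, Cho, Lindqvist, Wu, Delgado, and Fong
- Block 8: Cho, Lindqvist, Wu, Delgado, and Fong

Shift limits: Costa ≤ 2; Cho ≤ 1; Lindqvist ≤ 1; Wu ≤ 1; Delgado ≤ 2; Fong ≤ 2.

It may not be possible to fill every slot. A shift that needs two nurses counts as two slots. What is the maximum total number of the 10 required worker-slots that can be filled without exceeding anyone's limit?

9

Total capacity across all nurses is 2+1+1+1+2+2 = 9, and 10 slots are needed, so at most 9 can be filled.
An assignment achieving 9: Block 1→Delgado, Block 2→Cho+Fong, Block 3→Fong, Block 4→Costa, Block 5→Costa, Block 6→Lindqvist+Wu, Block 8→Delgado.
Loads: Costa 2/2, Cho 1/1, Lindqvist 1/1, Wu 1/1, Delgado 2/2, Fong 2/2.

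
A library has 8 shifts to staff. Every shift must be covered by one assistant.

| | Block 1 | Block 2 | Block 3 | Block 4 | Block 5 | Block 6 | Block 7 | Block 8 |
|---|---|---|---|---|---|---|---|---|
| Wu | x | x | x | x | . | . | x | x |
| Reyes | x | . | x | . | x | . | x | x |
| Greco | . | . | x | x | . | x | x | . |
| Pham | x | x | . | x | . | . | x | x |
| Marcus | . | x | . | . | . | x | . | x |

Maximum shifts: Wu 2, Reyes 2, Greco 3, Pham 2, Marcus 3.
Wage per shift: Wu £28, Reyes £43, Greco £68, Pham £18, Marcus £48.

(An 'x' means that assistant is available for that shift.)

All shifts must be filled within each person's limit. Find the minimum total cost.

Block 5 can only be covered by Reyes, so that assignment is forced.
Picking the cheapest available assistant for each shift independently would cost £209, but that ignores the shift limits.
An optimal schedule: Block 1→Pham, Block 2→Pham, Block 3→Wu, Block 4→Wu, Block 5→Reyes, Block 6→Marcus, Block 7→Reyes, Block 8→Marcus.
Total: 18 + 18 + 28 + 28 + 43 + 48 + 43 + 48 = £274.

£274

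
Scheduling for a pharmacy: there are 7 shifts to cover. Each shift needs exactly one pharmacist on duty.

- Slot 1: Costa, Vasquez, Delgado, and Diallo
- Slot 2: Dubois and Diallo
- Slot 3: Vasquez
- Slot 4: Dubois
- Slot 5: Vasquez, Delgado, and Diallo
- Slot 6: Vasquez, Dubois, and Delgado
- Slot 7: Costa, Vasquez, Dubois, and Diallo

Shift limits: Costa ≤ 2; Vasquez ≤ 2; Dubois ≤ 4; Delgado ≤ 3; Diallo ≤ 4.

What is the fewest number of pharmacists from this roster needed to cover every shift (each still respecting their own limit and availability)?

7 slots to fill and no one can take more than 4, so at least ⌈7/4⌉ = 2 pharmacists are needed.
No set of 2 pharmacists can cover every shift (each such set leaves at least one shift with no one available or exceeds a cap).
Costa, Vasquez, and Dubois alone can cover everything: Slot 1→Costa, Slot 2→Dubois, Slot 3→Vasquez, Slot 4→Dubois, Slot 5→Vasquez, Slot 6→Dubois, Slot 7→Costa.

3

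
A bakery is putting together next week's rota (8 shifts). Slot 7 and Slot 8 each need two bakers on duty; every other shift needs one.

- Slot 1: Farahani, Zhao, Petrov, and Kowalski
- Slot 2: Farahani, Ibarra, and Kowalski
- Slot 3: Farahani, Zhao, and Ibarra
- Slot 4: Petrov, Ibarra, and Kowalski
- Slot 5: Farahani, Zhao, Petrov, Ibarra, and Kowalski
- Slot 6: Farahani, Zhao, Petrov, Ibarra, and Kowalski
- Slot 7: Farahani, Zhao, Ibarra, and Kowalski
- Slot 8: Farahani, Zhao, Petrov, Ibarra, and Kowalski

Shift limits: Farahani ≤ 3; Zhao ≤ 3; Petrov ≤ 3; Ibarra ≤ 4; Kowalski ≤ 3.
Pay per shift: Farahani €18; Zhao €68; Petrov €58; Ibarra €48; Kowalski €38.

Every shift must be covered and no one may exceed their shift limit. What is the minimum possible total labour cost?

Picking the cheapest available baker for each shift independently would cost €240, but that ignores the shift limits.
An optimal schedule: Slot 1→Farahani, Slot 2→Farahani, Slot 3→Farahani, Slot 4→Kowalski, Slot 5→Ibarra, Slot 6→Ibarra, Slot 7→Kowalski+Ibarra, Slot 8→Kowalski+Ibarra.
Total: 18 + 18 + 18 + 38 + 48 + 48 + 38 + 48 + 38 + 48 = €360.

€360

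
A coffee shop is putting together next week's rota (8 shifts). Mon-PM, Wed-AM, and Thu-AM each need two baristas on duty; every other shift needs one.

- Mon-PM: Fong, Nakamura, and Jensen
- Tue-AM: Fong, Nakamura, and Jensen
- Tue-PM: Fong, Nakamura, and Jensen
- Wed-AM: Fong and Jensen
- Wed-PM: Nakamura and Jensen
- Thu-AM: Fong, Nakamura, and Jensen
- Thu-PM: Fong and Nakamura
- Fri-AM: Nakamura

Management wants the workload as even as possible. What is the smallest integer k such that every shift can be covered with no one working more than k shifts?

4

With 3 baristas and 11 worker-slots to fill, someone must work at least ⌈11/3⌉ = 4 shifts, so k ≥ 4.
k = 4 works: Mon-PM→Fong+Nakamura, Tue-AM→Fong, Tue-PM→Jensen, Wed-AM→Fong+Jensen, Wed-PM→Nakamura, Thu-AM→Nakamura+Jensen, Thu-PM→Fong, Fri-AM→Nakamura.
Loads: Fong 4, Nakamura 4, Jensen 3 — all ≤ 4.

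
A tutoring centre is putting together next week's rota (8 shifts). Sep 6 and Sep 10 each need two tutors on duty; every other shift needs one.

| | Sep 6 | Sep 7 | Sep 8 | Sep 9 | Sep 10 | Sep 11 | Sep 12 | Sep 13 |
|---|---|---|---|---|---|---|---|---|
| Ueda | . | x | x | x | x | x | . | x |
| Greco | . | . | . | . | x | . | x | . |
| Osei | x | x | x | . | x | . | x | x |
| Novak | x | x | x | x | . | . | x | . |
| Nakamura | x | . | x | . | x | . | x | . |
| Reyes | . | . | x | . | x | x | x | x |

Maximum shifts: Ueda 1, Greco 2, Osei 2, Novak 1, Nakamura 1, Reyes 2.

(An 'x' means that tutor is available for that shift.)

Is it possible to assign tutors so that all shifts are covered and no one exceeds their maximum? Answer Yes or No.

Total capacity is 1+2+2+1+1+2 = 9 but 10 worker-slots are needed — infeasible.

No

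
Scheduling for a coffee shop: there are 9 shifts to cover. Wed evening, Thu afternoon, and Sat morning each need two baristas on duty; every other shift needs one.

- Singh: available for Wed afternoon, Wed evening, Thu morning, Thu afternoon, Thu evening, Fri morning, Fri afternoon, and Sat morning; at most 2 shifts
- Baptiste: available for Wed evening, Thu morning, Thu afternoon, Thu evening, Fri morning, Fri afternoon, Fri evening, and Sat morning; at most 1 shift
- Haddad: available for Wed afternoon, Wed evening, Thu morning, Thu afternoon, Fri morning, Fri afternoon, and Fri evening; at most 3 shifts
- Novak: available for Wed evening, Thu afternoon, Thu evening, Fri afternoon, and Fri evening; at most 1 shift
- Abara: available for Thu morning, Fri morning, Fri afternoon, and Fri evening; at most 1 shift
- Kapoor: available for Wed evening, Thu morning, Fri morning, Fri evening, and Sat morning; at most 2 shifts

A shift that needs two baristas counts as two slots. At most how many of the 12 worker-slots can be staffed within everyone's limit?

Total capacity across all baristas is 2+1+3+1+1+2 = 10, and 12 slots are needed, so at most 10 can be filled.
An assignment achieving 10: Wed afternoon→Singh, Wed evening→Haddad+Kapoor, Thu morning→Haddad, Thu afternoon→Haddad+Novak, Thu evening→Singh, Fri morning→Abara, Sat morning→Baptiste+Kapoor.
Loads: Singh 2/2, Baptiste 1/1, Haddad 3/3, Novak 1/1, Abara 1/1, Kapoor 2/2.

10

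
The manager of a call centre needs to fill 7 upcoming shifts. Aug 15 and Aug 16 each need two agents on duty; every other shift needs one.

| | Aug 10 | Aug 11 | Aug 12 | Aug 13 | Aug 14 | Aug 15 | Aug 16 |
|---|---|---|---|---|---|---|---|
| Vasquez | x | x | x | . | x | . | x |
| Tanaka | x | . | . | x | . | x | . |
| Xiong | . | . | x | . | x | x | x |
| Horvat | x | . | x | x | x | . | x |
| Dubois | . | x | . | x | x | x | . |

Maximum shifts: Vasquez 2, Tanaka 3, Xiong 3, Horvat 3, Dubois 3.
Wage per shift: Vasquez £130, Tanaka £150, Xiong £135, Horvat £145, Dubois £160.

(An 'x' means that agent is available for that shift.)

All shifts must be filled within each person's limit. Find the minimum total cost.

£1250

Picking the cheapest available agent for each shift independently would cost £1215, but that ignores the shift limits.
An optimal schedule: Aug 10→Vasquez, Aug 11→Vasquez, Aug 12→Xiong, Aug 13→Horvat, Aug 14→Horvat, Aug 15→Xiong+Tanaka, Aug 16→Xiong+Horvat.
Total: 130 + 130 + 135 + 145 + 145 + 135 + 150 + 135 + 145 = £1250.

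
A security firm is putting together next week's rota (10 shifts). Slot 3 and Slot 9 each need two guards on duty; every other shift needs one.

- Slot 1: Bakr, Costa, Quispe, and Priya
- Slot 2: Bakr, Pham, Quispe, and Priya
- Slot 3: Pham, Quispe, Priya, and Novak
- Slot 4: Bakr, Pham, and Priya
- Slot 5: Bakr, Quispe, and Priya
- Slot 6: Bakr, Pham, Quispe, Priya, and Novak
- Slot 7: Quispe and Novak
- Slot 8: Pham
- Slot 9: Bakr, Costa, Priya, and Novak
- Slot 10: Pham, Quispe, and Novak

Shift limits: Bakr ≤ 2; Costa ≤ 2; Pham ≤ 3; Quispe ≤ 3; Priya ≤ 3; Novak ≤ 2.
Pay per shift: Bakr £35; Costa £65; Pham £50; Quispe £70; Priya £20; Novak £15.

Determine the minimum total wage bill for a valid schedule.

Slot 8 can only be covered by Pham, so that assignment is forced.
Picking the cheapest available guard for each shift independently would cost £245, but that ignores the shift limits.
An optimal schedule: Slot 1→Costa, Slot 2→Bakr, Slot 3→Priya+Pham, Slot 4→Priya, Slot 5→Priya, Slot 6→Pham, Slot 7→Novak, Slot 8→Pham, Slot 9→Bakr+Costa, Slot 10→Novak.
Total: 65 + 35 + 20 + 50 + 20 + 20 + 50 + 15 + 50 + 35 + 65 + 15 = £440.

£440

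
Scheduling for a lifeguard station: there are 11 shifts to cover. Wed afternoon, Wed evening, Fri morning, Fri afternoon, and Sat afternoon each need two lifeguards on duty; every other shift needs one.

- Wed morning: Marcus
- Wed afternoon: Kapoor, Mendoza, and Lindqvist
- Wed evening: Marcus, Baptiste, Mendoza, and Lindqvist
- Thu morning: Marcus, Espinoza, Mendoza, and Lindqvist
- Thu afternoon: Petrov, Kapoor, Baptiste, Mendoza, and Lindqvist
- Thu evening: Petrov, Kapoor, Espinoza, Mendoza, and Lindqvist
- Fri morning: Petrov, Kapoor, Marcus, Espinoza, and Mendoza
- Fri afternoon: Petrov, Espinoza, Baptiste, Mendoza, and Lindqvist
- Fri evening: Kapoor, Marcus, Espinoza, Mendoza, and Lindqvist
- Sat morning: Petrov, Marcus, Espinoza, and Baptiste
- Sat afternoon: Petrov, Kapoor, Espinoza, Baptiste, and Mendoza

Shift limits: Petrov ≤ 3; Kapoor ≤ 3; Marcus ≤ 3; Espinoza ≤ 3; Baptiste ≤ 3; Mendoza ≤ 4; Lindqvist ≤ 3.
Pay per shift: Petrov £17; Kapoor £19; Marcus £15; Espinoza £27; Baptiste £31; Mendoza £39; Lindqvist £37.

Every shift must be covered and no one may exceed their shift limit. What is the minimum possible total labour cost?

£364

Wed morning can only be covered by Marcus, so that assignment is forced.
Picking the cheapest available lifeguard for each shift independently would cost £308, but that ignores the shift limits.
An optimal schedule: Wed morning→Marcus, Wed afternoon→Kapoor+Lindqvist, Wed evening→Marcus+Baptiste, Thu morning→Marcus, Thu afternoon→Petrov, Thu evening→Petrov, Fri morning→Kapoor+Espinoza, Fri afternoon→Espinoza+Baptiste, Fri evening→Kapoor, Sat morning→Petrov, Sat afternoon→Espinoza+Baptiste.
Total: 15 + 19 + 37 + 15 + 31 + 15 + 17 + 17 + 19 + 27 + 27 + 31 + 19 + 17 + 27 + 31 = £364.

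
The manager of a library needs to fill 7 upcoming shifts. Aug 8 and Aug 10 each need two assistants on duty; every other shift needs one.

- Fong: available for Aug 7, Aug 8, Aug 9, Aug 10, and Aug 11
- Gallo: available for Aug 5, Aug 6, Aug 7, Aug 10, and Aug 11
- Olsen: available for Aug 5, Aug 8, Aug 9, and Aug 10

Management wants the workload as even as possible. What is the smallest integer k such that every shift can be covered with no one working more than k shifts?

With 3 assistants and 9 worker-slots to fill, someone must work at least ⌈9/3⌉ = 3 shifts, so k ≥ 3.
k = 3 works: Aug 5→Gallo, Aug 6→Gallo, Aug 7→Fong, Aug 8→Fong+Olsen, Aug 9→Olsen, Aug 10→Gallo+Olsen, Aug 11→Fong.
Loads: Fong 3, Gallo 3, Olsen 3 — all ≤ 3.

3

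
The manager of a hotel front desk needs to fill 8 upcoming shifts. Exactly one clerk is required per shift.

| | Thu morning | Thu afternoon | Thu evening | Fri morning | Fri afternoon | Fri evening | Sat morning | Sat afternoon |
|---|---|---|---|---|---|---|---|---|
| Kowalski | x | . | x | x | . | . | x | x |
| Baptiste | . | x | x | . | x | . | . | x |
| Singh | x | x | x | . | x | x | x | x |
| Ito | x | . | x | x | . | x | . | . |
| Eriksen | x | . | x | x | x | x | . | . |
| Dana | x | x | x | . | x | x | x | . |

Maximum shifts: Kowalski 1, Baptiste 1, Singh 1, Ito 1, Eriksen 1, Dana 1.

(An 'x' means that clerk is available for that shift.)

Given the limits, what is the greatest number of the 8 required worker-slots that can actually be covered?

Total capacity across all clerks is 1+1+1+1+1+1 = 6, and 8 slots are needed, so at most 6 can be filled.
An assignment achieving 6: Thu morning→Dana, Thu afternoon→Baptiste, Fri morning→Kowalski, Fri afternoon→Eriksen, Fri evening→Ito, Sat morning→Singh.
Loads: Kowalski 1/1, Baptiste 1/1, Singh 1/1, Ito 1/1, Eriksen 1/1, Dana 1/1.

6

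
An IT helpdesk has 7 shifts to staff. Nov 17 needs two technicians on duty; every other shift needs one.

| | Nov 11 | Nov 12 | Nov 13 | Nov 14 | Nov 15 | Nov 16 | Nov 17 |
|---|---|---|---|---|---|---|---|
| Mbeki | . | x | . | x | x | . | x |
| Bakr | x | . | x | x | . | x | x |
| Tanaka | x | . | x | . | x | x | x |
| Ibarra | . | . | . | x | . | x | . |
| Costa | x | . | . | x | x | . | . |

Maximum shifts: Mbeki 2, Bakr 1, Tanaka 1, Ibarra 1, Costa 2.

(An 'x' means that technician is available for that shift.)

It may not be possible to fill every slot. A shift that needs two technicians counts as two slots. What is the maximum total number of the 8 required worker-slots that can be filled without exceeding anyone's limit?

7

Total capacity across all technicians is 2+1+1+1+2 = 7, and 8 slots are needed, so at most 7 can be filled.
An assignment achieving 7: Nov 11→Tanaka, Nov 12→Mbeki, Nov 13→Bakr, Nov 14→Costa, Nov 15→Costa, Nov 16→Ibarra, Nov 17→Mbeki.
Loads: Mbeki 2/2, Bakr 1/1, Tanaka 1/1, Ibarra 1/1, Costa 2/2.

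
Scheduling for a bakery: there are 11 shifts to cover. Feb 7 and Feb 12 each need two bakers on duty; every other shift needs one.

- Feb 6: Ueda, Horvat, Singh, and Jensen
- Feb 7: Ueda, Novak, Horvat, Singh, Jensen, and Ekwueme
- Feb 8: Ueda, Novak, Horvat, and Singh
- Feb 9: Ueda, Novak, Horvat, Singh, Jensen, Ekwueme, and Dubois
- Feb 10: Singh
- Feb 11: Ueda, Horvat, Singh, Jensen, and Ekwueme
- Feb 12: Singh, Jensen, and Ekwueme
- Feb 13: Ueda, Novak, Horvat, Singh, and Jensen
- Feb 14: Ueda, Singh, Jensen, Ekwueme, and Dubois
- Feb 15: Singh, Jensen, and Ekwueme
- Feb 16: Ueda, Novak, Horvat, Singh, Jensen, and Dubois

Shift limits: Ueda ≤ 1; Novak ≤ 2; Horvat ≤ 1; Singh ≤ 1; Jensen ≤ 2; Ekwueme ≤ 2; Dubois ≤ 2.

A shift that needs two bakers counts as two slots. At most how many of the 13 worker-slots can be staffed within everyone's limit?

11

Total capacity across all bakers is 1+2+1+1+2+2+2 = 11, and 13 slots are needed, so at most 11 can be filled.
An assignment achieving 11: Feb 6→Ueda, Feb 8→Novak, Feb 9→Dubois, Feb 10→Singh, Feb 11→Horvat, Feb 12→Jensen+Ekwueme, Feb 13→Novak, Feb 14→Ekwueme, Feb 15→Jensen, Feb 16→Dubois.
Loads: Ueda 1/1, Novak 2/2, Horvat 1/1, Singh 1/1, Jensen 2/2, Ekwueme 2/2, Dubois 2/2.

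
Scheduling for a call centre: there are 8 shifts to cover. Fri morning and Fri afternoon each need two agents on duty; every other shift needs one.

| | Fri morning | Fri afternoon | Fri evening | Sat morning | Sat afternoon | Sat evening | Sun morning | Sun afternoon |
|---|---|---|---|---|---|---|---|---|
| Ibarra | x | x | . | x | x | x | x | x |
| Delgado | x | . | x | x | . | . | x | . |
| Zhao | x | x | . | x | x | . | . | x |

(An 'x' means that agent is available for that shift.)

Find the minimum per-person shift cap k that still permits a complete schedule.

With 3 agents and 10 worker-slots to fill, someone must work at least ⌈10/3⌉ = 4 shifts, so k ≥ 4.
k = 4 works: Fri morning→Delgado+Zhao, Fri afternoon→Ibarra+Zhao, Fri evening→Delgado, Sat morning→Delgado, Sat afternoon→Ibarra, Sat evening→Ibarra, Sun morning→Ibarra, Sun afternoon→Zhao.
Loads: Ibarra 4, Delgado 3, Zhao 3 — all ≤ 4.

4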